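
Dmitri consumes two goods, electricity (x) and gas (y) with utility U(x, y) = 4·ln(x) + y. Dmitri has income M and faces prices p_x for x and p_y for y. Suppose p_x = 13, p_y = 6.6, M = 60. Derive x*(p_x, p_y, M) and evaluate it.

At the given prices: x* = 4·6.6/13 = 2.0308.

x* = 2.0308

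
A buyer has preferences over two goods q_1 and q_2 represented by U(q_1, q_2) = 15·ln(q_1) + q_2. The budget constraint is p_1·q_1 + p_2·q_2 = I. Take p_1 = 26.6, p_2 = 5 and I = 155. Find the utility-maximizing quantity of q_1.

MU_q_1 = 15/q_1, MU_q_2 = 1. Tangency: 15/q_1 = p_1/p_2.
So q_1*(p_1,p_2) = 15·p_2/p_1, independent of income; and q_2* = (I − 15·p_2)/p_2.
At the given prices: q_1* = 15·5/26.6 = 2.8195.

q_1* = 2.8195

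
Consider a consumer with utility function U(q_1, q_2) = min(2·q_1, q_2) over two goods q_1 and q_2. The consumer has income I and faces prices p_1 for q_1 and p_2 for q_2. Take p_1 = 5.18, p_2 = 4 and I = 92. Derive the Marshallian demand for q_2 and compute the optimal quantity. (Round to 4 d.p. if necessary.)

Leontief preferences: the optimum is at the kink where q_1/1 = q_2/2, i.e. q_2 = 2·q_1.
Budget: p_1·q_1 + p_2·2·q_1 = I, so (p_1 + 2·p_2)·q_1 = I.
Demand: q_1*(p_1,p_2,I) = I/(p_1 + 2·p_2), q_2* = 2·I/(p_1 + 2·p_2).
Here 5.18 + 2·4 = 13.18, giving q_2* = 13.9605.

q_2* = 13.9605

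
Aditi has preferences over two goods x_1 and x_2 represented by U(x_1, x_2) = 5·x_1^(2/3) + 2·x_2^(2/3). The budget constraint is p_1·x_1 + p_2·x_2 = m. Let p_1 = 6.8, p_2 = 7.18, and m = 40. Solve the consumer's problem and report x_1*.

x_1* = 5.563

Numerically x_2/x_1 = 0.054367, so x_1* = 40/(6.8 + 7.18·0.054367) = 5.563.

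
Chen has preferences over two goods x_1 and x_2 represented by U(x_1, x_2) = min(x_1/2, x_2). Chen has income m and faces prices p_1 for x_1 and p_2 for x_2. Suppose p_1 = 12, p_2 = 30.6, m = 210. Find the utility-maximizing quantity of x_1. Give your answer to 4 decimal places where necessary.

Here 2·12 + 30.6 = 54.6, giving x_1* = 7.6923.

x_1* = 7.6923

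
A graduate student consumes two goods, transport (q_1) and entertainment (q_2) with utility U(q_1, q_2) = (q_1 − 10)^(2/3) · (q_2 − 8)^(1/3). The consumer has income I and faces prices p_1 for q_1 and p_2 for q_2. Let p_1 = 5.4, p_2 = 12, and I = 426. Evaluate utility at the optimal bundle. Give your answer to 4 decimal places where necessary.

Let q_1' = q_1−10, q_2' = q_2−8. MRS = 2·q_2'/q_1' = p_1/p_2.
Substituting into the budget: q_1* = 10 + 2/3·(I − 10·p_1 − 8·p_2)/p_1, and q_2* = 8 + 1/3·(…)/p_2.
Discretionary income = 426 − 10·5.4 − 8·12 = 276; q_1* = 10 + 2/3·276/5.4 = 44.0741; q_2* = 8 + 1/3·276/12 = 15.6667.
Utility at the optimum: U(44.0741, 15.6667) = 20.7245.

V = 20.7245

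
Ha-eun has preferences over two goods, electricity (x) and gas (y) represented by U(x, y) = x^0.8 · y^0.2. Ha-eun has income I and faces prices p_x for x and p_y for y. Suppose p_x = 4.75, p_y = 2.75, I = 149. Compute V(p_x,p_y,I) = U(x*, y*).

V = 21.215

The MRS is 4·y/x. Set MRS = p_x/p_y.
So 0.8·p_y·y = 0.2·p_x·x; combined with the budget, a share 0.8 of income goes to x.
Demand: x*(p_x,p_y,I) = 0.8·I/p_x and y* = 0.2·I/p_y.
At p_x=4.75, p_y=2.75, I=149: x* = 0.8·149/4.75 = 25.0947, y* = 10.8364.
Utility at the optimum: U(25.0947, 10.8364) = 21.215.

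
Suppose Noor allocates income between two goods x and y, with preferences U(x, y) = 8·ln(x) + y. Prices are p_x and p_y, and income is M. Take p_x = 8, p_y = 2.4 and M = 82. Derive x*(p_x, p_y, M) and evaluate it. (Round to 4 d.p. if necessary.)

So x*(p_x,p_y) = 8·p_y/p_x, independent of income; and y* = (M − 8·p_y)/p_y.
At the given prices: x* = 8·2.4/8 = 2.4.

x* = 2.4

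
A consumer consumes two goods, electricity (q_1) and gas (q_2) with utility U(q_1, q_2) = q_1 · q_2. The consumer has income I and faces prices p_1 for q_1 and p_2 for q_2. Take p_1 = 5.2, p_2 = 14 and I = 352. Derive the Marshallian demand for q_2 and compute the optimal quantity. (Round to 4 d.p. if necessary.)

MU_q_1/MU_q_2 = (q_2)/(q_1); tangency sets this equal to p_1/p_2.
Rearranging, p_2·q_2 = p_1·q_1. Substituting into the budget gives p_1·q_1·(1 + 1) = I.
Demand: q_1*(p_1,p_2,I) = 0.5·I/p_1 and q_2* = 0.5·I/p_2.
At p_1=5.2, p_2=14, I=352: q_2* = 0.5·352/14 = 12.5714.

q_2* = 12.5714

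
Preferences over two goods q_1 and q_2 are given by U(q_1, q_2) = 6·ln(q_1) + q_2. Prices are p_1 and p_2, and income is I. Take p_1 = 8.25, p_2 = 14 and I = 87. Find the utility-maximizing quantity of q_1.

q_1* = 10.1818

So q_1*(p_1,p_2) = 6·p_2/p_1, independent of income; and q_2* = (I − 6·p_2)/p_2.
At the given prices: q_1* = 6·14/8.25 = 10.1818.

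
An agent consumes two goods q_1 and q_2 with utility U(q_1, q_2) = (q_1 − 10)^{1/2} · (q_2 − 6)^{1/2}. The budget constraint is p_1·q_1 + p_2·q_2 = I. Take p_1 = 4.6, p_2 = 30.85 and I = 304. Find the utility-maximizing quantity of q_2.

MRS = (q_2−6)/(q_1−10). Tangency with p_1/p_2 gives q_2−6 = (p_1/p_2)·(q_1−10).
After buying the subsistence bundle (10, 6), a share 0.5 of the remaining income goes to q_1: q_1* = 10 + 0.5·(I − 10p_1 − 6p_2)/p_1.
Discretionary income = 304 − 10·4.6 − 6·30.85 = 72.9; q_2* = 6 + 0.5·72.9/30.85 = 7.1815.

q_2* = 7.1815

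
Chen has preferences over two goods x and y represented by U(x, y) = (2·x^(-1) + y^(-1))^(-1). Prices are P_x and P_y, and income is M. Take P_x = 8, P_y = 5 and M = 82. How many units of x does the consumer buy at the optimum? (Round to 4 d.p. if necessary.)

x* = 6.5747

From the CES first-order condition, 2·(y/x)^(2) = P_x/P_y.
Hence y/x = ((1/2)·P_x/P_y)^(1/(2)), i.e. raised to the 0.5 power.
With the ratio pinned down, the budget gives x* = M/(P_x + P_y·(y/x)) and y* = (y/x)·x*.
Numerically y/x = 0.894427, so x* = 82/(8 + 5·0.894427) = 6.5747.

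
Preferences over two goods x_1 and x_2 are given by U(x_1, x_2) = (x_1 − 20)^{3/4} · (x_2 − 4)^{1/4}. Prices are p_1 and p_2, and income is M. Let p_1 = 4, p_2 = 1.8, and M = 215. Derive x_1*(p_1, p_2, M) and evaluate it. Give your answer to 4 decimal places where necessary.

x_1* = 43.9625

MRS = 3·(x_2−4)/(x_1−20). Tangency with p_1/p_2 gives x_2−4 = (1/3)·(p_1/p_2)·(x_1−20).
After buying the subsistence bundle (20, 4), a share 0.75 of the remaining income goes to x_1: x_1* = 20 + 0.75·(M − 20p_1 − 4p_2)/p_1.
Discretionary income = 215 − 20·4 − 4·1.8 = 127.8; x_1* = 20 + 0.75·127.8/4 = 43.9625.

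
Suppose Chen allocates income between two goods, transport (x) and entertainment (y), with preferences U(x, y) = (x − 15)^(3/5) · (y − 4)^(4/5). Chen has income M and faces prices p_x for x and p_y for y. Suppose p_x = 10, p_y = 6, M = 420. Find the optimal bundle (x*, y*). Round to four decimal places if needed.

Let x' = x−15, y' = y−4. MRS = (3/4)·y'/x' = p_x/p_y.
After buying the subsistence bundle (15, 4), a share 3/7 of the remaining income goes to x: x* = 15 + 3/7·(M − 15p_x − 4p_y)/p_x.
Discretionary income = 420 − 15·10 − 4·6 = 246; x* = 15 + 3/7·246/10 = 25.5429; y* = 4 + 4/7·246/6 = 27.4286.

x* = 25.5429, y* = 27.4286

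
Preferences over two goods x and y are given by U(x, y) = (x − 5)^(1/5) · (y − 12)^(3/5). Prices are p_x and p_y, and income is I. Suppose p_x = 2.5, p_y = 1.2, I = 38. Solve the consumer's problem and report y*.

y* = 18.9375

After buying the subsistence bundle (5, 12), a share 0.25 of the remaining income goes to x: x* = 5 + 0.25·(I − 5p_x − 12p_y)/p_x.
Discretionary income = 38 − 5·2.5 − 12·1.2 = 11.1; y* = 12 + 0.75·11.1/1.2 = 18.9375.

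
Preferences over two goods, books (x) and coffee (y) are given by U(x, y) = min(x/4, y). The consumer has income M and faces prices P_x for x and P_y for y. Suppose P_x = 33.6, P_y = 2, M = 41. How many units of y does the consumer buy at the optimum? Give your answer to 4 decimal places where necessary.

y* = 0.3006

Here 4·33.6 + 2 = 136.4, giving y* = 0.3006.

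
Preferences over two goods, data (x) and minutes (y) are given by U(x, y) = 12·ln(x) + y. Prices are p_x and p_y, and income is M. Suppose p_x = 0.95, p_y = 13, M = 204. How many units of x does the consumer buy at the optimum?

x* = 164.2105

Set MRS = p_x/p_y: (12/x)/1 = p_x/p_y.
So x*(p_x,p_y) = 12·p_y/p_x, independent of income; and y* = (M − 12·p_y)/p_y.
At the given prices: x* = 12·13/0.95 = 164.2105.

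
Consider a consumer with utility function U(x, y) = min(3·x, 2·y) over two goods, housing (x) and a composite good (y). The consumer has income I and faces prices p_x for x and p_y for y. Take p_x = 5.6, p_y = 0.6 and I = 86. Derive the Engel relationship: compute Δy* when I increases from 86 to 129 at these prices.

With perfect complements, no substitution: consume in ratio x:y = 2:3.
Budget: p_x·x + p_y·(3/2)·x = I, so (2·p_x + 3·p_y)·x = 2·I.
Demand: x*(p_x,p_y,I) = 2·I/(2·p_x + 3·p_y), y* = 3·I/(2·p_x + 3·p_y).
Here 2·5.6 + 3·0.6 = 13, giving y* = 19.8462.
At I' = 129: y* = 29.7692. Change: 29.7692 − 19.8462 = 9.9231.

Δy* = 9.9231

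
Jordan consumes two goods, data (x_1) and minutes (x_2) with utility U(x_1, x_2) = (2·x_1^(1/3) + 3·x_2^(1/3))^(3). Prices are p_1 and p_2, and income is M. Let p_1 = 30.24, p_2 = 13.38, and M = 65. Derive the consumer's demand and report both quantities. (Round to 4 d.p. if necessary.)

From the CES first-order condition, (2/3)·(x_2/x_1)^(2/3) = p_1/p_2.
Hence x_2/x_1 = ((3/2)·p_1/p_2)^(1/(2/3)), i.e. raised to the 1.5 power.
With the ratio pinned down, the budget gives x_1* = M/(p_1 + p_2·(x_2/x_1)) and x_2* = (x_2/x_1)·x_1*.
Numerically x_2/x_1 = 6.242023, so x_1* = 65/(30.24 + 13.38·6.242023) = 0.5714 and x_2* = 6.242023·0.5714 = 3.5666.

x_1* = 0.5714, x_2* = 3.5666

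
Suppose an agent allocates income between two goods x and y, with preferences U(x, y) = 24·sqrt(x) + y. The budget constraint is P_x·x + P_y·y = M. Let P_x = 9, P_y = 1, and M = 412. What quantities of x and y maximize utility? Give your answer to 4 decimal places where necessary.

MU_x = 12/√x, MU_y = 1. Tangency: 12/√x = P_x/P_y.
Thus x* = (12·P_y/P_x)² — independent of M — with the rest of income spent on y.
Plugging in: x* = (12·1/9)² = 1.7778, y* = 396.

x* = 1.7778, y* = 396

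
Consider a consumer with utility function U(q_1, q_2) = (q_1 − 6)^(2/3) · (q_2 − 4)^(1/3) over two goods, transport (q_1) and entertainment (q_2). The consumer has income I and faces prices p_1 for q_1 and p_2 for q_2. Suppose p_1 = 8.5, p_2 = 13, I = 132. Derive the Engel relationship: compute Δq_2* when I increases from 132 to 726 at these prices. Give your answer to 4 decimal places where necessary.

Substituting into the budget: q_1* = 6 + 2/3·(I − 6·p_1 − 4·p_2)/p_1, and q_2* = 4 + 1/3·(…)/p_2.
Discretionary income = 132 − 6·8.5 − 4·13 = 29; q_2* = 4 + 1/3·29/13 = 4.7436.
At I' = 726: q_2* = 19.9744. Change: 19.9744 − 4.7436 = 15.2308.

Δq_2* = 15.2308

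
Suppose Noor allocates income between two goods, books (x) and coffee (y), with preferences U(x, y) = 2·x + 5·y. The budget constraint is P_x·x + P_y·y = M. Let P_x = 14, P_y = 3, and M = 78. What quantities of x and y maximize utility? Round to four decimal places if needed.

x* = 0, y* = 26

Linear utility — the consumer picks whichever good has higher MU/price: 2/14 = 0.1429 vs 5/3 = 1.6667.
y gives more utility per dollar, so spend all income on y: y* = M/P_y, x* = 0.
Numerically: x* = 0, y* = 26.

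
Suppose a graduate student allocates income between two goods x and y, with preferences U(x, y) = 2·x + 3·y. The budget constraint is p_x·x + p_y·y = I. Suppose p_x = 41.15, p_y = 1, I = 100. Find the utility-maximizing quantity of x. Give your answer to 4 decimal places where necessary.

Perfect substitutes: compare marginal utility per dollar. 2/p_x vs 3/p_y → 0.0486 vs 3.
y gives more utility per dollar, so spend all income on y: y* = I/p_y, x* = 0.
Numerically: x* = 0, y* = 100.

x* = 0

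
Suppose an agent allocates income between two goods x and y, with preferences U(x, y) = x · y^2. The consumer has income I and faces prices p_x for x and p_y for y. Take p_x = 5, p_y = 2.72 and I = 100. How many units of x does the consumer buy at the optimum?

x* = 6.6667

Tangency: MRS = (1/2)·y/x = p_x/p_y.
Rearranging, p_y·y = 2·p_x·x. Substituting into the budget gives p_x·x·(1 + 2) = I.
Demand: x*(p_x,p_y,I) = 1/3·I/p_x and y* = 2/3·I/p_y.
At p_x=5, p_y=2.72, I=100: x* = 1/3·100/5 = 6.6667.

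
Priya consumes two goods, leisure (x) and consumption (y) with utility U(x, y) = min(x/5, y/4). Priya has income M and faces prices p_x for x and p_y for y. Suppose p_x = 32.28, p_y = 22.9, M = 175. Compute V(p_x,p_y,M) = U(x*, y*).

V = 0.6917

Leontief preferences: the optimum is at the kink where x/5 = y/4, i.e. y = (4/5)·x.
Budget: p_x·x + p_y·(4/5)·x = M, so (5·p_x + 4·p_y)·x = 5·M.
Demand: x*(p_x,p_y,M) = 5·M/(5·p_x + 4·p_y), y* = 4·M/(5·p_x + 4·p_y).
Here 5·32.28 + 4·22.9 = 253, giving x* = 3.4585 and y* = 2.7668.
Utility at the optimum: U(3.4585, 2.7668) = 0.6917.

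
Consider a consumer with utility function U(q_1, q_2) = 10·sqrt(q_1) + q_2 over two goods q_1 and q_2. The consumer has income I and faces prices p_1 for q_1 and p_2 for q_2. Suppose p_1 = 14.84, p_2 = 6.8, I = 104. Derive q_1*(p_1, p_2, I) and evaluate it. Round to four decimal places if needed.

q_1* = 5.2492

Utility is quasi-linear in q_2; the FOC for q_1 is 5/√q_1 = p_1/p_2.
Solve: √q_1 = 5·p_2/p_1, so q_1*(p_1,p_2) = (5·p_2/p_1)², and q_2* = (I − p_1·q_1*)/p_2.
Plugging in: q_1* = (5·6.8/14.84)² = 5.2492.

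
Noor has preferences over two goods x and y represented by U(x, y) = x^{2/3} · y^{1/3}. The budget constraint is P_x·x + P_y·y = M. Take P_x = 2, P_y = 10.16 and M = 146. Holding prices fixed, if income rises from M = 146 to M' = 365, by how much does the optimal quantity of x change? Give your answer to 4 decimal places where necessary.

Δx* = 73

MU_x/MU_y = (2/3·y)/(1/3·x); tangency sets this equal to P_x/P_y.
Rearranging, P_y·y = (1/2)·P_x·x. Substituting into the budget gives P_x·x·(1 + (1/2)) = M.
Demand: x*(P_x,P_y,M) = 2/3·M/P_x and y* = 1/3·M/P_y.
At P_x=2, P_y=10.16, M=146: x* = 2/3·146/2 = 48.6667.
At M' = 365: x* = 121.6667. Change: 121.6667 − 48.6667 = 73.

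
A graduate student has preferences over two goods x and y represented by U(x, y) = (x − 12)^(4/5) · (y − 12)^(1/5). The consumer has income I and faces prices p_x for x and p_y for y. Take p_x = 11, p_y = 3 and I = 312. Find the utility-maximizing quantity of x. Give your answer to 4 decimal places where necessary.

MRS = 4·(y−12)/(x−12). Tangency with p_x/p_y gives y−12 = (1/4)·(p_x/p_y)·(x−12).
After buying the subsistence bundle (12, 12), a share 0.8 of the remaining income goes to x: x* = 12 + 0.8·(I − 12p_x − 12p_y)/p_x.
Discretionary income = 312 − 12·11 − 12·3 = 144; x* = 12 + 0.8·144/11 = 22.4727.

x* = 22.4727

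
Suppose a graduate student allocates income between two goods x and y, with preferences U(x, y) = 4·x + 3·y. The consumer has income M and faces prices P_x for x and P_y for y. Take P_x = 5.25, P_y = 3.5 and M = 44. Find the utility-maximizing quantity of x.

x* = 0

Perfect substitutes: compare marginal utility per dollar. 4/P_x vs 3/P_y → 0.7619 vs 0.8571.
y gives more utility per dollar, so spend all income on y: y* = M/P_y, x* = 0.
Numerically: x* = 0, y* = 12.5714.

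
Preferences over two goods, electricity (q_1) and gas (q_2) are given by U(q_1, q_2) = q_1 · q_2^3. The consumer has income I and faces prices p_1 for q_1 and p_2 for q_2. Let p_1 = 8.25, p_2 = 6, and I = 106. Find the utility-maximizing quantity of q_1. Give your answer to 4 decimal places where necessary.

MU_q_1/MU_q_2 = (q_2)/(3·q_1); tangency sets this equal to p_1/p_2.
Rearranging, p_2·q_2 = 3·p_1·q_1. Substituting into the budget gives p_1·q_1·(1 + 3) = I.
Demand: q_1*(p_1,p_2,I) = 0.25·I/p_1 and q_2* = 0.75·I/p_2.
At p_1=8.25, p_2=6, I=106: q_1* = 0.25·106/8.25 = 3.2121.

q_1* = 3.2121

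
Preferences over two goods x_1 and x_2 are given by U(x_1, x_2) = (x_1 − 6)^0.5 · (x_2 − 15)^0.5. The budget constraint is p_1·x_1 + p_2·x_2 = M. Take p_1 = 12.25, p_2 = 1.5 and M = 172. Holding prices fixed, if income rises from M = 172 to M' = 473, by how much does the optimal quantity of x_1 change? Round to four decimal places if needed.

Substituting into the budget: x_1* = 6 + 0.5·(M − 6·p_1 − 15·p_2)/p_1, and x_2* = 15 + 0.5·(…)/p_2.
Discretionary income = 172 − 6·12.25 − 15·1.5 = 76; x_1* = 6 + 0.5·76/12.25 = 9.102.
At M' = 473: x_1* = 21.3878. Change: 21.3878 − 9.102 = 12.2857.

Δx_1* = 12.2857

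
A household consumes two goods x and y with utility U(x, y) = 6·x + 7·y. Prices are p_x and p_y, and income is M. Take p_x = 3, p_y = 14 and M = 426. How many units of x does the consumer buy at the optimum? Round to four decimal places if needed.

x* = 142

Linear utility — the consumer picks whichever good has higher MU/price: 6/3 = 2 vs 7/14 = 0.5.
x gives more utility per dollar, so spend all income on x: x* = M/p_x, y* = 0.
Numerically: x* = 142, y* = 0.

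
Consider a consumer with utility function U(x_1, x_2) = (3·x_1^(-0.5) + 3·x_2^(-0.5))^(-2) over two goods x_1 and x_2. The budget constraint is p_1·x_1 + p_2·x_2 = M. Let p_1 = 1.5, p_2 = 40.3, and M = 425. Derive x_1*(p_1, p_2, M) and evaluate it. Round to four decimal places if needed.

x_1* = 70.921

From the CES first-order condition, (x_2/x_1)^(1.5) = p_1/p_2.
Solve for the ratio: x_2/x_1 = [p_1/p_2]^(2/3).
Substitute x_2 = (x_2/x_1)·x_1 into the budget: x_1* = M/(p_1 + p_2·(x_2/x_1)).
Numerically x_2/x_1 = 0.111478, so x_1* = 425/(1.5 + 40.3·0.111478) = 70.921.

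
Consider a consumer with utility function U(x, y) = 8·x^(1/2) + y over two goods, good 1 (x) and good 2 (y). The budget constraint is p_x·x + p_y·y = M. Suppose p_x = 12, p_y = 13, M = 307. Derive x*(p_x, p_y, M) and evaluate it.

x* = 18.7778

MU_x = 4/√x, MU_y = 1. Tangency: 4/√x = p_x/p_y.
Thus x* = (4·p_y/p_x)² — independent of M — with the rest of income spent on y.
Plugging in: x* = (4·13/12)² = 18.7778.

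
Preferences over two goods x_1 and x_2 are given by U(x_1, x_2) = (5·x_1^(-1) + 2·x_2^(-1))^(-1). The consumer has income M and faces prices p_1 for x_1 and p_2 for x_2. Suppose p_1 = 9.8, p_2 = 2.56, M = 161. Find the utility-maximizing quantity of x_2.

x_2* = 15.3632

With the ratio pinned down, the budget gives x_1* = M/(p_1 + p_2·(x_2/x_1)) and x_2* = (x_2/x_1)·x_1*.
Numerically x_2/x_1 = 1.237437, so x_1* = 161/(9.8 + 2.56·1.237437) = 12.4153 and x_2* = 1.237437·12.4153 = 15.3632.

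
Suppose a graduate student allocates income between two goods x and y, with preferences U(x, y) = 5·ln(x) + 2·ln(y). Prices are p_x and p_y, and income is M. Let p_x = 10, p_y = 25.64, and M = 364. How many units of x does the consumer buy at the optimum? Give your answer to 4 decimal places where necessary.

x* = 26

Tangency: MRS = (5/2)·y/x = p_x/p_y.
Rearranging, p_y·y = (2/5)·p_x·x. Substituting into the budget gives p_x·x·(1 + (2/5)) = M.
Demand: x*(p_x,p_y,M) = 5/7·M/p_x and y* = 2/7·M/p_y.
At p_x=10, p_y=25.64, M=364: x* = 5/7·364/10 = 26.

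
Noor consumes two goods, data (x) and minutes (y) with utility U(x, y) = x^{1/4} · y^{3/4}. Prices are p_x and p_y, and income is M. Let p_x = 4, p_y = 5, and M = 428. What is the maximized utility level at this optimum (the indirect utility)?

At p_x=4, p_y=5, M=428: x* = 0.25·428/4 = 26.75, y* = 64.2.
Utility at the optimum: U(26.75, 64.2) = 51.5801.

V = 51.5801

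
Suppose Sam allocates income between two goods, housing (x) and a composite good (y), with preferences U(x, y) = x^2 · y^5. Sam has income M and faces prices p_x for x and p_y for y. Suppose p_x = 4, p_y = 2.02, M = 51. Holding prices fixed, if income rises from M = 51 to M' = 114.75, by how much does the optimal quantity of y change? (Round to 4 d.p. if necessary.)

Δy* = 22.5424

MU_x/MU_y = (2·y)/(5·x); tangency sets this equal to p_x/p_y.
Rearranging, p_y·y = (5/2)·p_x·x. Substituting into the budget gives p_x·x·(1 + (5/2)) = M.
Demand: x*(p_x,p_y,M) = 2/7·M/p_x and y* = 5/7·M/p_y.
At p_x=4, p_y=2.02, M=51: y* = 5/7·51/2.02 = 18.0339.
At M' = 114.75: y* = 40.5764. Change: 40.5764 − 18.0339 = 22.5424.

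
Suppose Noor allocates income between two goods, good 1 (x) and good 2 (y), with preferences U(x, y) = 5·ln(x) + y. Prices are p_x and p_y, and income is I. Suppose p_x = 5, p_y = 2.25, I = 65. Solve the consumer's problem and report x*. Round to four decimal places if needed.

x* = 2.25

MU_x = 5/x, MU_y = 1. Tangency: 5/x = p_x/p_y.
So x*(p_x,p_y) = 5·p_y/p_x, independent of income; and y* = (I − 5·p_y)/p_y.
At the given prices: x* = 5·2.25/5 = 2.25.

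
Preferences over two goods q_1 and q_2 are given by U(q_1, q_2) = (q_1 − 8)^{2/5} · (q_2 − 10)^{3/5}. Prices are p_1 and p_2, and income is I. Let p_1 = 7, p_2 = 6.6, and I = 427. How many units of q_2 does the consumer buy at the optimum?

Let q_1' = q_1−8, q_2' = q_2−10. MRS = (2/3)·q_2'/q_1' = p_1/p_2.
After buying the subsistence bundle (8, 10), a share 0.4 of the remaining income goes to q_1: q_1* = 8 + 0.4·(I − 8p_1 − 10p_2)/p_1.
Discretionary income = 427 − 8·7 − 10·6.6 = 305; q_2* = 10 + 0.6·305/6.6 = 37.7273.

q_2* = 37.7273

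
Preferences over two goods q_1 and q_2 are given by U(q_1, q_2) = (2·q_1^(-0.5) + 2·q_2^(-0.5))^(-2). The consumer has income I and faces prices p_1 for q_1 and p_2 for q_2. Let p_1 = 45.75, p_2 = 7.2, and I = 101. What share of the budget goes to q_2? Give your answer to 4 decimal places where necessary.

Numerically q_2/q_1 = 3.430618, so q_1* = 101/(45.75 + 7.2·3.430618) = 1.4336 and q_2* = 3.430618·1.4336 = 4.9182.
Expenditure on q_2: 7.2·4.9182 = 35.4114; share = 0.3506.

share on q_2 = 0.3506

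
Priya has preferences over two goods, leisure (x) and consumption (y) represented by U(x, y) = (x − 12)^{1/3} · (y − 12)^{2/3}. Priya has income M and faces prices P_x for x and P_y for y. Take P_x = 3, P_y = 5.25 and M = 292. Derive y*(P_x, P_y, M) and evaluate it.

Let x' = x−12, y' = y−12. MRS = (1/2)·y'/x' = P_x/P_y.
After buying the subsistence bundle (12, 12), a share 1/3 of the remaining income goes to x: x* = 12 + 1/3·(M − 12P_x − 12P_y)/P_x.
Discretionary income = 292 − 12·3 − 12·5.25 = 193; y* = 12 + 2/3·193/5.25 = 36.5079.

y* = 36.5079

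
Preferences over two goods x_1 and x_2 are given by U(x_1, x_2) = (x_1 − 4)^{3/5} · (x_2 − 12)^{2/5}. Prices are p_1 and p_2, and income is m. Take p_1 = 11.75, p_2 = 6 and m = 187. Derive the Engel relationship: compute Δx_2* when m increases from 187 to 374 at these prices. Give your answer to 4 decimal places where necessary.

Δx_2* = 12.4667

This is Cobb-Douglas in (x_1−4, x_2−12): tangency gives 0.6·p_2·(x_2−12) = 0.4·p_1·(x_1−4).
After buying the subsistence bundle (4, 12), a share 0.6 of the remaining income goes to x_1: x_1* = 4 + 0.6·(m − 4p_1 − 12p_2)/p_1.
Discretionary income = 187 − 4·11.75 − 12·6 = 68; x_2* = 12 + 0.4·68/6 = 16.5333.
At m' = 374: x_2* = 29. Change: 29 − 16.5333 = 12.4667.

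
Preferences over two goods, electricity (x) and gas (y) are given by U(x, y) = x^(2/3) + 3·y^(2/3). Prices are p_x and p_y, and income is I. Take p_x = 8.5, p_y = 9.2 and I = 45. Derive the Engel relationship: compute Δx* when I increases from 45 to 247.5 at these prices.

Δx* = 0.9907

From the CES first-order condition, (1/3)·(y/x)^(1/3) = p_x/p_y.
Hence y/x = (3·p_x/p_y)^(1/(1/3)), i.e. raised to the 3 power.
Substitute y = (y/x)·x into the budget: x* = I/(p_x + p_y·(y/x)).
Numerically y/x = 21.293991, so x* = 45/(8.5 + 9.2·21.293991) = 0.2202.
At I' = 247.5: x* = 1.2108. Change: 1.2108 − 0.2202 = 0.9907.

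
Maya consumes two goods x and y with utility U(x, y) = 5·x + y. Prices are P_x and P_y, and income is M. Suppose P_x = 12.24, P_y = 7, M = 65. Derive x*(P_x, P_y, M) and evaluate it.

x* = 5.3105

Linear utility — the consumer picks whichever good has higher MU/price: 5/12.24 = 0.4085 vs 1/7 = 0.1429.
x gives more utility per dollar, so spend all income on x: x* = M/P_x, y* = 0.
Numerically: x* = 5.3105, y* = 0.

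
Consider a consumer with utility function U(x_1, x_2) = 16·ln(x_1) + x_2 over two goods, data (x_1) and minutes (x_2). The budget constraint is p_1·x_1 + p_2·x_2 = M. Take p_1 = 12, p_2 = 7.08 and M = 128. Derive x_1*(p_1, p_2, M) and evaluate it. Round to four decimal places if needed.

x_1* = 9.44

MU_x_1 = 16/x_1, MU_x_2 = 1. Tangency: 16/x_1 = p_1/p_2.
So x_1*(p_1,p_2) = 16·p_2/p_1, independent of income; and x_2* = (M − 16·p_2)/p_2.
At the given prices: x_1* = 16·7.08/12 = 9.44.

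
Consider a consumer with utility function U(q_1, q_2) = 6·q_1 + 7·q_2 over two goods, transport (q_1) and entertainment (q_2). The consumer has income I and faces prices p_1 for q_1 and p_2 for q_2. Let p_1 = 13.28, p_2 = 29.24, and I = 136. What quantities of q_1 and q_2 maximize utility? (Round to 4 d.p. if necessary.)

q_1* = 10.241, q_2* = 0

Perfect substitutes: compare marginal utility per dollar. 6/p_1 vs 7/p_2 → 0.4518 vs 0.2394.
q_1 gives more utility per dollar, so spend all income on q_1: q_1* = I/p_1, q_2* = 0.
Numerically: q_1* = 10.241, q_2* = 0.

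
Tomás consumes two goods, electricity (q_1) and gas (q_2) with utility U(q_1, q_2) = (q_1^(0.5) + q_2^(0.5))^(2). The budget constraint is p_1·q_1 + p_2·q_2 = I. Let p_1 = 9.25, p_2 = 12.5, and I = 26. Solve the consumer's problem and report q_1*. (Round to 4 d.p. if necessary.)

Substitute q_2 = (q_2/q_1)·q_1 into the budget: q_1* = I/(p_1 + p_2·(q_2/q_1)).
Numerically q_2/q_1 = 0.5476, so q_1* = 26/(9.25 + 12.5·0.5476) = 1.6154.

q_1* = 1.6154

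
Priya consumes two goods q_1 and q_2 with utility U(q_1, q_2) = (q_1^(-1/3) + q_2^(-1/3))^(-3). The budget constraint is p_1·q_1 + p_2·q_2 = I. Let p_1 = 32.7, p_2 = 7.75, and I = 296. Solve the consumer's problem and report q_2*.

MU_q_1 ∝ q_1^(-4/3), MU_q_2 ∝ q_2^(-4/3), so MRS = (q_2/q_1)^(4/3) = p_1/p_2.
Hence q_2/q_1 = (p_1/p_2)^(1/(4/3)), i.e. raised to the 0.75 power.
With the ratio pinned down, the budget gives q_1* = I/(p_1 + p_2·(q_2/q_1)) and q_2* = (q_2/q_1)·q_1*.
Numerically q_2/q_1 = 2.943978, so q_1* = 296/(32.7 + 7.75·2.943978) = 5.3318 and q_2* = 2.943978·5.3318 = 15.6967.

q_2* = 15.6967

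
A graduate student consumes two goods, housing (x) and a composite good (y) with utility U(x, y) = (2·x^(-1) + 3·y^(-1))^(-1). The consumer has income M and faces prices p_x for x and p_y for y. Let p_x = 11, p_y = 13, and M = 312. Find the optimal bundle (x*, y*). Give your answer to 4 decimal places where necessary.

x* = 12.1657, y* = 13.7059

From the CES first-order condition, (2/3)·(y/x)^(2) = p_x/p_y.
Hence y/x = ((3/2)·p_x/p_y)^(1/(2)), i.e. raised to the 0.5 power.
With the ratio pinned down, the budget gives x* = M/(p_x + p_y·(y/x)) and y* = (y/x)·x*.
Numerically y/x = 1.126601, so x* = 312/(11 + 13·1.126601) = 12.1657 and y* = 1.126601·12.1657 = 13.7059.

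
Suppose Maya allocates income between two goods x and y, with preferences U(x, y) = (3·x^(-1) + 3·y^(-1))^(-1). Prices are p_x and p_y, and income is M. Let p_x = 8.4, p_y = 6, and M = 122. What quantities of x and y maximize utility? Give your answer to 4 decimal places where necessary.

x* = 7.8713, y* = 9.3135

MRS = MU_x/MU_y = (y/x)^(2). Set equal to p_x/p_y.
Solve for the ratio: y/x = [p_x/p_y]^(0.5).
With the ratio pinned down, the budget gives x* = M/(p_x + p_y·(y/x)) and y* = (y/x)·x*.
Numerically y/x = 1.183216, so x* = 122/(8.4 + 6·1.183216) = 7.8713 and y* = 1.183216·7.8713 = 9.3135.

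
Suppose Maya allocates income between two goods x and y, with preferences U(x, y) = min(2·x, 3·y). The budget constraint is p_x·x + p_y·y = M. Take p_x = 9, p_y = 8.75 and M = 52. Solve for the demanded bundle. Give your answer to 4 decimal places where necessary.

x* = 3.5056, y* = 2.3371

Leontief preferences: the optimum is at the kink where x/3 = y/2, i.e. y = (2/3)·x.
Budget: p_x·x + p_y·(2/3)·x = M, so (3·p_x + 2·p_y)·x = 3·M.
Demand: x*(p_x,p_y,M) = 3·M/(3·p_x + 2·p_y), y* = 2·M/(3·p_x + 2·p_y).
Here 3·9 + 2·8.75 = 44.5, giving x* = 3.5056 and y* = 2.3371.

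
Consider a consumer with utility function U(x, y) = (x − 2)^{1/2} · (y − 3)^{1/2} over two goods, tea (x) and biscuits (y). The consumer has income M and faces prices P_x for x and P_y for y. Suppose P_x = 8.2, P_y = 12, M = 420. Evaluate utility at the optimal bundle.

This is Cobb-Douglas in (x−2, y−3): tangency gives 0.5·P_y·(y−3) = 0.5·P_x·(x−2).
After buying the subsistence bundle (2, 3), a share 0.5 of the remaining income goes to x: x* = 2 + 0.5·(M − 2P_x − 3P_y)/P_x.
Discretionary income = 420 − 2·8.2 − 3·12 = 367.6; x* = 2 + 0.5·367.6/8.2 = 24.4146; y* = 3 + 0.5·367.6/12 = 18.3167.
Utility at the optimum: U(24.4146, 18.3167) = 18.5288.

V = 18.5288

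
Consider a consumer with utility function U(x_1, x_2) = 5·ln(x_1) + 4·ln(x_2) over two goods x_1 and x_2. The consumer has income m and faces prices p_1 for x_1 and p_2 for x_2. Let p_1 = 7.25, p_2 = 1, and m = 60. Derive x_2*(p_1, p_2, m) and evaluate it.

MU_x_1/MU_x_2 = (5·x_2)/(4·x_1); tangency sets this equal to p_1/p_2.
Rearranging, p_2·x_2 = (4/5)·p_1·x_1. Substituting into the budget gives p_1·x_1·(1 + (4/5)) = m.
Demand: x_1*(p_1,p_2,m) = 5/9·m/p_1 and x_2* = 4/9·m/p_2.
At p_1=7.25, p_2=1, m=60: x_2* = 4/9·60/1 = 26.6667.

x_2* = 26.6667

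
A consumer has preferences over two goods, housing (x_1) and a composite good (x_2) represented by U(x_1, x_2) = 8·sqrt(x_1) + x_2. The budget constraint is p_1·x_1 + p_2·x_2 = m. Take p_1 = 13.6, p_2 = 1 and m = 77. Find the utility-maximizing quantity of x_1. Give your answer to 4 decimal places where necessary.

x_1* = 0.0865

Utility is quasi-linear in x_2; the FOC for x_1 is 4/√x_1 = p_1/p_2.
Thus x_1* = (4·p_2/p_1)² — independent of m — with the rest of income spent on x_2.
Plugging in: x_1* = (4·1/13.6)² = 0.0865.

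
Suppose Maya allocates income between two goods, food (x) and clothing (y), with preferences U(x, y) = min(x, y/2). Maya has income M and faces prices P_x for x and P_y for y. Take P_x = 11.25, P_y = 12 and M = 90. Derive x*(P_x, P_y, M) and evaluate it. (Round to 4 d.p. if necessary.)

x* = 2.5532

With perfect complements, no substitution: consume in ratio x:y = 1:2.
Budget: P_x·x + P_y·2·x = M, so (P_x + 2·P_y)·x = M.
Demand: x*(P_x,P_y,M) = M/(P_x + 2·P_y), y* = 2·M/(P_x + 2·P_y).
Here 11.25 + 2·12 = 35.25, giving x* = 2.5532.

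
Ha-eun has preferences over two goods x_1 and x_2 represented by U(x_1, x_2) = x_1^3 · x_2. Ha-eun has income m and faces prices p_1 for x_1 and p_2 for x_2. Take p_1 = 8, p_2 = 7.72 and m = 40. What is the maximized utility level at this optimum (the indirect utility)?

V = 68.3088

MU_x_1/MU_x_2 = (3·x_2)/(x_1); tangency sets this equal to p_1/p_2.
Rearranging, p_2·x_2 = (1/3)·p_1·x_1. Substituting into the budget gives p_1·x_1·(1 + (1/3)) = m.
Demand: x_1*(p_1,p_2,m) = 0.75·m/p_1 and x_2* = 0.25·m/p_2.
At p_1=8, p_2=7.72, m=40: x_1* = 0.75·40/8 = 3.75, x_2* = 1.2953.
Utility at the optimum: U(3.75, 1.2953) = 68.3088.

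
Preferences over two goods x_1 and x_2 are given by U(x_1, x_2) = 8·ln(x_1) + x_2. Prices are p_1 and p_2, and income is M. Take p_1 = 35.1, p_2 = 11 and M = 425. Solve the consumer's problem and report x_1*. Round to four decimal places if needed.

x_1* = 2.5071

MU_x_1 = 8/x_1, MU_x_2 = 1. Tangency: 8/x_1 = p_1/p_2.
So x_1*(p_1,p_2) = 8·p_2/p_1, independent of income; and x_2* = (M − 8·p_2)/p_2.
At the given prices: x_1* = 8·11/35.1 = 2.5071.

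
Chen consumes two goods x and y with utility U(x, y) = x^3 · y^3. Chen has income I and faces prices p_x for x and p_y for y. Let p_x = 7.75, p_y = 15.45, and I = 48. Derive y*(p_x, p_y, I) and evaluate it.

The MRS is y/x. Set MRS = p_x/p_y.
Rearranging, p_y·y = p_x·x. Substituting into the budget gives p_x·x·(1 + 1) = I.
Demand: x*(p_x,p_y,I) = 0.5·I/p_x and y* = 0.5·I/p_y.
At p_x=7.75, p_y=15.45, I=48: y* = 0.5·48/15.45 = 1.5534.

y* = 1.5534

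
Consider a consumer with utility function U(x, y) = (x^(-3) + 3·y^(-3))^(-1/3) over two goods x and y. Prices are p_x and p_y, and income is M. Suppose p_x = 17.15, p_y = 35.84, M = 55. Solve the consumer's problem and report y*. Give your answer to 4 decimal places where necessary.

y* = 1.0678

From the CES first-order condition, (1/3)·(y/x)^(4) = p_x/p_y.
Hence y/x = (3·p_x/p_y)^(1/(4)), i.e. raised to the 0.25 power.
With the ratio pinned down, the budget gives x* = M/(p_x + p_y·(y/x)) and y* = (y/x)·x*.
Numerically y/x = 1.094597, so x* = 55/(17.15 + 35.84·1.094597) = 0.9755 and y* = 1.094597·0.9755 = 1.0678.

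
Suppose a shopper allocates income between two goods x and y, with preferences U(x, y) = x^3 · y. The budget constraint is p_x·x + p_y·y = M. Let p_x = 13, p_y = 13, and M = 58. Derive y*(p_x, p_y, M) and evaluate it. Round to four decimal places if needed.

y* = 1.1154

Demand: x*(p_x,p_y,M) = 0.75·M/p_x and y* = 0.25·M/p_y.
At p_x=13, p_y=13, M=58: y* = 0.25·58/13 = 1.1154.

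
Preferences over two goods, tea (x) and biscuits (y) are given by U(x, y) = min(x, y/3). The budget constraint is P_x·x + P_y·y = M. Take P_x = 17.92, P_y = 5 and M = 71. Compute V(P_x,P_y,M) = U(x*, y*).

With perfect complements, no substitution: consume in ratio x:y = 1:3.
Budget: P_x·x + P_y·3·x = M, so (P_x + 3·P_y)·x = M.
Demand: x*(P_x,P_y,M) = M/(P_x + 3·P_y), y* = 3·M/(P_x + 3·P_y).
Here 17.92 + 3·5 = 32.92, giving x* = 2.1567 and y* = 6.4702.
Utility at the optimum: U(2.1567, 6.4702) = 2.1567.

V = 2.1567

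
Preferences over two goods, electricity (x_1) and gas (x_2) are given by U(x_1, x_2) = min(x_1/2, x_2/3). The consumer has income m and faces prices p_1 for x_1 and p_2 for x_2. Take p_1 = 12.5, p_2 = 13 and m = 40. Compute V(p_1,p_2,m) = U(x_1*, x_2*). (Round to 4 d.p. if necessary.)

V = 0.625

Demand: x_1*(p_1,p_2,m) = 2·m/(2·p_1 + 3·p_2), x_2* = 3·m/(2·p_1 + 3·p_2).
Here 2·12.5 + 3·13 = 64, giving x_1* = 1.25 and x_2* = 1.875.
Utility at the optimum: U(1.25, 1.875) = 0.625.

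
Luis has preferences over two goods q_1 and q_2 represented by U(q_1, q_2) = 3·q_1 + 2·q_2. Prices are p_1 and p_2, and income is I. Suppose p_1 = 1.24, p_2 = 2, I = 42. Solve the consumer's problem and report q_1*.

Perfect substitutes: compare marginal utility per dollar. 3/p_1 vs 2/p_2 → 2.4194 vs 1.
q_1 gives more utility per dollar, so spend all income on q_1: q_1* = I/p_1, q_2* = 0.
Numerically: q_1* = 33.871, q_2* = 0.

q_1* = 33.871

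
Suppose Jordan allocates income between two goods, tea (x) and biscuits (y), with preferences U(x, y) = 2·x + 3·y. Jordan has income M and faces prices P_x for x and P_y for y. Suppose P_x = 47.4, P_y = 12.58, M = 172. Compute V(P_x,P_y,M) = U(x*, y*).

V = 41.0175

Perfect substitutes: compare marginal utility per dollar. 2/P_x vs 3/P_y → 0.0422 vs 0.2385.
y gives more utility per dollar, so spend all income on y: y* = M/P_y, x* = 0.
Numerically: x* = 0, y* = 13.6725.
Utility at the optimum: U(0, 13.6725) = 41.0175.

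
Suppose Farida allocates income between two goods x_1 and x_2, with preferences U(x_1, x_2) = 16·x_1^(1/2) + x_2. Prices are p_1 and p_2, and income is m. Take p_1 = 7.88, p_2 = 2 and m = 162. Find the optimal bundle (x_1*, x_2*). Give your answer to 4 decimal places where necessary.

x_1* = 4.1228, x_2* = 64.7563

Solve: √x_1 = 8·p_2/p_1, so x_1*(p_1,p_2) = (8·p_2/p_1)², and x_2* = (m − p_1·x_1*)/p_2.
Plugging in: x_1* = (8·2/7.88)² = 4.1228, x_2* = 64.7563.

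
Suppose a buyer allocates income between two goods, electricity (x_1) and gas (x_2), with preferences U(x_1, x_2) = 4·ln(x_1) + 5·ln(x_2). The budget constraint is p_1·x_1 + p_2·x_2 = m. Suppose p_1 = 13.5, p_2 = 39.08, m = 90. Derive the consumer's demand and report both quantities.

x_1* = 2.963, x_2* = 1.2794

The MRS is (4/5)·x_2/x_1. Set MRS = p_1/p_2.
Rearranging, p_2·x_2 = (5/4)·p_1·x_1. Substituting into the budget gives p_1·x_1·(1 + (5/4)) = m.
Demand: x_1*(p_1,p_2,m) = 4/9·m/p_1 and x_2* = 5/9·m/p_2.
At p_1=13.5, p_2=39.08, m=90: x_1* = 4/9·90/13.5 = 2.963, x_2* = 1.2794.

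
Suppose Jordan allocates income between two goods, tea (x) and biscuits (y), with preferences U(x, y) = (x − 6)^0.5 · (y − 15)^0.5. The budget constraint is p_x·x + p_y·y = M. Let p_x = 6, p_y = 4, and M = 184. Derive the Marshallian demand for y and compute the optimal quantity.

MRS = (y−15)/(x−6). Tangency with p_x/p_y gives y−15 = (p_x/p_y)·(x−6).
After buying the subsistence bundle (6, 15), a share 0.5 of the remaining income goes to x: x* = 6 + 0.5·(M − 6p_x − 15p_y)/p_x.
Discretionary income = 184 − 6·6 − 15·4 = 88; y* = 15 + 0.5·88/4 = 26.

y* = 26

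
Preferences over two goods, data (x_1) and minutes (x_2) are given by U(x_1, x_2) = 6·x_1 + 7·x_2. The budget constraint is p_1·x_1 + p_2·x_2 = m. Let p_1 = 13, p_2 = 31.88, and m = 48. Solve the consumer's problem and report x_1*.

Perfect substitutes: compare marginal utility per dollar. 6/p_1 vs 7/p_2 → 0.4615 vs 0.2196.
x_1 gives more utility per dollar, so spend all income on x_1: x_1* = m/p_1, x_2* = 0.
Numerically: x_1* = 3.6923, x_2* = 0.

x_1* = 3.6923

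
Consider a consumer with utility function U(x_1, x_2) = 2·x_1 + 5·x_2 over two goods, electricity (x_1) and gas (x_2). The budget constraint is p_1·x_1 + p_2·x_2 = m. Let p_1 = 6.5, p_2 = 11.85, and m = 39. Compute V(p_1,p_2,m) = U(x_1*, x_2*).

V = 16.4557

Perfect substitutes: compare marginal utility per dollar. 2/p_1 vs 5/p_2 → 0.3077 vs 0.4219.
x_2 gives more utility per dollar, so spend all income on x_2: x_2* = m/p_2, x_1* = 0.
Numerically: x_1* = 0, x_2* = 3.2911.
Utility at the optimum: U(0, 3.2911) = 16.4557.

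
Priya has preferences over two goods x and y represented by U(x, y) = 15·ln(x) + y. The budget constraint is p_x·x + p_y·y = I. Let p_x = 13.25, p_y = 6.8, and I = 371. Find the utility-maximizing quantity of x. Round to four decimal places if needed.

x* = 7.6981

Set MRS = p_x/p_y: (15/x)/1 = p_x/p_y.
So x*(p_x,p_y) = 15·p_y/p_x, independent of income; and y* = (I − 15·p_y)/p_y.
At the given prices: x* = 15·6.8/13.25 = 7.6981.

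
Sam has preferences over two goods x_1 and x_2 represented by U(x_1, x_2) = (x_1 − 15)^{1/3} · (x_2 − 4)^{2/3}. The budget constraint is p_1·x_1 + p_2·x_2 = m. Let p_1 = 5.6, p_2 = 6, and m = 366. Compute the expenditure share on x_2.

share on x_2 = 0.5355

This is Cobb-Douglas in (x_1−15, x_2−4): tangency gives 1/3·p_2·(x_2−4) = 2/3·p_1·(x_1−15).
After buying the subsistence bundle (15, 4), a share 1/3 of the remaining income goes to x_1: x_1* = 15 + 1/3·(m − 15p_1 − 4p_2)/p_1.
Discretionary income = 366 − 15·5.6 − 4·6 = 258; x_1* = 15 + 1/3·258/5.6 = 30.3571; x_2* = 4 + 2/3·258/6 = 32.6667.
Expenditure on x_2: 6·32.6667 = 196; share = 0.5355.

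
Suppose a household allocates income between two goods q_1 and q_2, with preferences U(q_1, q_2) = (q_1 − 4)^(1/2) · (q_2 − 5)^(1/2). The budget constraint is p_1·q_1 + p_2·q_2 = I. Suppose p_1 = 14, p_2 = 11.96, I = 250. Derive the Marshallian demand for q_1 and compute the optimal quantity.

After buying the subsistence bundle (4, 5), a share 0.5 of the remaining income goes to q_1: q_1* = 4 + 0.5·(I − 4p_1 − 5p_2)/p_1.
Discretionary income = 250 − 4·14 − 5·11.96 = 134.2; q_1* = 4 + 0.5·134.2/14 = 8.7929.

q_1* = 8.7929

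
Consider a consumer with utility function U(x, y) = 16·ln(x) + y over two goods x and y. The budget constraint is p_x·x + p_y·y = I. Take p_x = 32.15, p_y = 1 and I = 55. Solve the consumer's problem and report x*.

x* = 0.4977

Set MRS = p_x/p_y: (16/x)/1 = p_x/p_y.
So x*(p_x,p_y) = 16·p_y/p_x, independent of income; and y* = (I − 16·p_y)/p_y.
At the given prices: x* = 16·1/32.15 = 0.4977.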